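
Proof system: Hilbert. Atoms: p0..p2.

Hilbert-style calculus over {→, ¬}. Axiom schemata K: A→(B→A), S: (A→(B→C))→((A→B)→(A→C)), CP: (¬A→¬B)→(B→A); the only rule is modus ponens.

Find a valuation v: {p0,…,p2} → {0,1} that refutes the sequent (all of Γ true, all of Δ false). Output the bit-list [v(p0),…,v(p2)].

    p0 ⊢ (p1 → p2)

Enumerate valuations to refute Γ ⊢ Δ:
  v=000: Γ:[p0=F] Δ:[(p1 → p2)=T] refutes=False
  v=001: Γ:[p0=F] Δ:[(p1 → p2)=T] refutes=False
  v=010: Γ:[p0=F] Δ:[(p1 → p2)=F] refutes=False
  v=011: Γ:[p0=F] Δ:[(p1 → p2)=T] refutes=False
  v=100: Γ:[p0=T] Δ:[(p1 → p2)=T] refutes=False
  v=101: Γ:[p0=T] Δ:[(p1 → p2)=T] refutes=False
  v=110: Γ:[p0=T] Δ:[(p1 → p2)=F] refutes=True  ← countermodel

Result: [1, 1, 0]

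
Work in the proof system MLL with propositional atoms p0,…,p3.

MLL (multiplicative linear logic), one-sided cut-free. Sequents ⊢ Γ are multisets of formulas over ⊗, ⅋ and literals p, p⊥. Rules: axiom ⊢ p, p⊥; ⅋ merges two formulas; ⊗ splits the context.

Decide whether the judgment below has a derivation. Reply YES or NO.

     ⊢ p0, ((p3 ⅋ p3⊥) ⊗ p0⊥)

Proof tree:
[⊗]  ⊢ p0, ((p3 ⅋ p3⊥) ⊗ p0⊥)
  [⅋]  ⊢ (p3 ⅋ p3⊥)
    [Ax]  ⊢ p3, p3⊥
  [Ax]  ⊢ p0, p0⊥

Result: YES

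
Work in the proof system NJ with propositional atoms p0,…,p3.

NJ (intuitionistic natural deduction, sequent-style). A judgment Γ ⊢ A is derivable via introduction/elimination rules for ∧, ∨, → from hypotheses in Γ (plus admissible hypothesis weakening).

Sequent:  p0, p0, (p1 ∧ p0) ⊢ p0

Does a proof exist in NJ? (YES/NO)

Derivation trace:
[Wk] p0, p0, (p1 ∧ p0) ⊢ p0
  [Wk] p0, p0 ⊢ p0
    [Ax] p0 ⊢ p0

Result: YES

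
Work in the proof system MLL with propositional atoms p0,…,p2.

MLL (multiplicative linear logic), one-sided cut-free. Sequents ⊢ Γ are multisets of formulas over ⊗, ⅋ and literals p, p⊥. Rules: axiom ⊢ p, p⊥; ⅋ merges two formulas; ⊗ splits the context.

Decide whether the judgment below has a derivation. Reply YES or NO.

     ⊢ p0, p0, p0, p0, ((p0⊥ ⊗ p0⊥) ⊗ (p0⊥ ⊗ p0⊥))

Derivation (root first):
[⊗]  ⊢ p0, p0, p0, p0, ((p0⊥ ⊗ p0⊥) ⊗ (p0⊥ ⊗ p0⊥))
  [⊗]  ⊢ p0, p0, (p0⊥ ⊗ p0⊥)
    [Ax]  ⊢ p0, p0⊥
    [Ax]  ⊢ p0, p0⊥
  [⊗]  ⊢ p0, p0, (p0⊥ ⊗ p0⊥)
    [Ax]  ⊢ p0, p0⊥
    [Ax]  ⊢ p0, p0⊥

Result: YES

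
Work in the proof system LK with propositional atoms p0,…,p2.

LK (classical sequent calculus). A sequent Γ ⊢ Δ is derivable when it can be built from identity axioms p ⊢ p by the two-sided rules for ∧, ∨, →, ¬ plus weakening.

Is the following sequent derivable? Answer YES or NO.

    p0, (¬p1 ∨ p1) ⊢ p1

Search for a countermodel by truth-table:
  v=000: Γ:[p0=F, (¬p1 ∨ p1)=T] Δ:[p1=F] refutes=False
  v=001: Γ:[p0=F, (¬p1 ∨ p1)=T] Δ:[p1=F] refutes=False
  v=010: Γ:[p0=F, (¬p1 ∨ p1)=T] Δ:[p1=T] refutes=False
  v=011: Γ:[p0=F, (¬p1 ∨ p1)=T] Δ:[p1=T] refutes=False
  v=100: Γ:[p0=T, (¬p1 ∨ p1)=T] Δ:[p1=F] refutes=True  ← countermodel

Result: NO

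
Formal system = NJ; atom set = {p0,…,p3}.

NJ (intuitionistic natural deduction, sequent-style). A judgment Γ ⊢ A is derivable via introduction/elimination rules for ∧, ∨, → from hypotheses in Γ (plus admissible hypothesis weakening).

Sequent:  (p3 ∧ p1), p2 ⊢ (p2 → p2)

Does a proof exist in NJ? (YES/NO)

Derivation (root first):
[Wk] (p3 ∧ p1), p2 ⊢ (p2 → p2)
  [Wk] (p3 ∧ p1) ⊢ (p2 → p2)
    [→I]  ⊢ (p2 → p2)
      [Ax] p2 ⊢ p2

Result: YES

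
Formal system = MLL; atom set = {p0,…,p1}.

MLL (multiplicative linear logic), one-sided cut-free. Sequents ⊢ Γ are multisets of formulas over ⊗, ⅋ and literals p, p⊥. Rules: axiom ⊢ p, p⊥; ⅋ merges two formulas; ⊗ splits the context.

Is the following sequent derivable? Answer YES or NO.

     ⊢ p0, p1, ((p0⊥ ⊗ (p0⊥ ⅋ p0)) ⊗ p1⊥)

Proof tree:
[⊗]  ⊢ p0, p1, ((p0⊥ ⊗ (p0⊥ ⅋ p0)) ⊗ p1⊥)
  [⊗]  ⊢ p0, (p0⊥ ⊗ (p0⊥ ⅋ p0))
    [Ax]  ⊢ p0, p0⊥
    [⅋]  ⊢ (p0⊥ ⅋ p0)
      [Ax]  ⊢ p0, p0⊥
  [Ax]  ⊢ p1, p1⊥

Result: YES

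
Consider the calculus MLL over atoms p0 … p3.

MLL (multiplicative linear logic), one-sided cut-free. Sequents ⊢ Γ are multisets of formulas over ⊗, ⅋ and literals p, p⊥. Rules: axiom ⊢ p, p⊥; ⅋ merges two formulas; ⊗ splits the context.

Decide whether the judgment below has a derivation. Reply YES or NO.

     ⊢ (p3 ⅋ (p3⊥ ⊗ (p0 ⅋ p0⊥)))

Derivation trace:
[⅋]  ⊢ (p3 ⅋ (p3⊥ ⊗ (p0 ⅋ p0⊥)))
  [⊗]  ⊢ p3, (p3⊥ ⊗ (p0 ⅋ p0⊥))
    [Ax]  ⊢ p3, p3⊥
    [⅋]  ⊢ (p0 ⅋ p0⊥)
      [Ax]  ⊢ p0, p0⊥

Result: YES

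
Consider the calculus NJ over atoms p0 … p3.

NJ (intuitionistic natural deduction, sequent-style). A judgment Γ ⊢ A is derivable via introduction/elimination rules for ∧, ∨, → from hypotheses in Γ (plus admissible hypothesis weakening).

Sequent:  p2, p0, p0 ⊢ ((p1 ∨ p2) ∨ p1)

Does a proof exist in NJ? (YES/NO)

Proof tree:
[Wk] p2, p0, p0 ⊢ ((p1 ∨ p2) ∨ p1)
  [Wk] p2, p0 ⊢ ((p1 ∨ p2) ∨ p1)
    [∨I₁] p2 ⊢ ((p1 ∨ p2) ∨ p1)
      [∨I₂] p2 ⊢ (p1 ∨ p2)
        [Ax] p2 ⊢ p2

Result: YES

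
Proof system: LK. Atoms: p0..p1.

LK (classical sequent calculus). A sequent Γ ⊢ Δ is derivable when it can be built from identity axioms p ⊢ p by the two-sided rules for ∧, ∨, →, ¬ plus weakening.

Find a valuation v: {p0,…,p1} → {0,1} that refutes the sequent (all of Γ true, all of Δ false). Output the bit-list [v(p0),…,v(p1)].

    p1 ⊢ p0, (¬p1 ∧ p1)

Search for a countermodel by truth-table:
  v=00: Γ:[p1=F] Δ:[p0=F, (¬p1 ∧ p1)=F] refutes=False
  v=01: Γ:[p1=T] Δ:[p0=F, (¬p1 ∧ p1)=F] refutes=True  ← countermodel

Result: [0, 1]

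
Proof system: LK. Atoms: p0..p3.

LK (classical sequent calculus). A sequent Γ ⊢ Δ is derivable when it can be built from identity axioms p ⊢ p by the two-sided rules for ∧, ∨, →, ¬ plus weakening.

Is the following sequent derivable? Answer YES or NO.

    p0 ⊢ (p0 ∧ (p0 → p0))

Proof tree:
[∧R] p0 ⊢ (p0 ∧ (p0 → p0))
  [Ax] p0 ⊢ p0
  [→R]  ⊢ (p0 → p0)
    [Ax] p0 ⊢ p0

Result: YES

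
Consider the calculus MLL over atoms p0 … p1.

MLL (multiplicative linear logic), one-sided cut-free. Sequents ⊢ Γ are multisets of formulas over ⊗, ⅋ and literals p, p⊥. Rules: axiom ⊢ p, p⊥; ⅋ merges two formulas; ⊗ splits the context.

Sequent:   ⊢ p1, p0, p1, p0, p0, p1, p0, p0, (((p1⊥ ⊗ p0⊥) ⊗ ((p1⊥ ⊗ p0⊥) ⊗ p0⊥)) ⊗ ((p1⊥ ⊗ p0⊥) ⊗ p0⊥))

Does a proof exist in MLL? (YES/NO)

Derivation trace:
[⊗]  ⊢ p1, p0, p1, p0, p0, p1, p0, p0, (((p1⊥ ⊗ p0⊥) ⊗ ((p1⊥ ⊗ p0⊥) ⊗ p0⊥)) ⊗ ((p1⊥ ⊗ p0⊥) ⊗ p0⊥))
  [⊗]  ⊢ p1, p0, p1, p0, p0, ((p1⊥ ⊗ p0⊥) ⊗ ((p1⊥ ⊗ p0⊥) ⊗ p0⊥))
    [⊗]  ⊢ p1, p0, (p1⊥ ⊗ p0⊥)
      [Ax]  ⊢ p1, p1⊥
      [Ax]  ⊢ p0, p0⊥
    [⊗]  ⊢ p1, p0, p0, ((p1⊥ ⊗ p0⊥) ⊗ p0⊥)
      [⊗]  ⊢ p1, p0, (p1⊥ ⊗ p0⊥)
        [Ax]  ⊢ p1, p1⊥
        [Ax]  ⊢ p0, p0⊥
      [Ax]  ⊢ p0, p0⊥
  [⊗]  ⊢ p1, p0, p0, ((p1⊥ ⊗ p0⊥) ⊗ p0⊥)
    [⊗]  ⊢ p1, p0, (p1⊥ ⊗ p0⊥)
      [Ax]  ⊢ p1, p1⊥
      [Ax]  ⊢ p0, p0⊥
    [Ax]  ⊢ p0, p0⊥

Result: YES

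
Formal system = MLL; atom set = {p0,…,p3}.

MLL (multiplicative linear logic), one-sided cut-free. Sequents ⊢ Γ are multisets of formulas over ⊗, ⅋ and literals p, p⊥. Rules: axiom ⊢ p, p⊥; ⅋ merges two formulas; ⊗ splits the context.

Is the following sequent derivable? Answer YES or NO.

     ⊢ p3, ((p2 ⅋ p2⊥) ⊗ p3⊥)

Proof tree:
[⊗]  ⊢ p3, ((p2 ⅋ p2⊥) ⊗ p3⊥)
  [⅋]  ⊢ (p2 ⅋ p2⊥)
    [Ax]  ⊢ p2, p2⊥
  [Ax]  ⊢ p3, p3⊥

Result: YES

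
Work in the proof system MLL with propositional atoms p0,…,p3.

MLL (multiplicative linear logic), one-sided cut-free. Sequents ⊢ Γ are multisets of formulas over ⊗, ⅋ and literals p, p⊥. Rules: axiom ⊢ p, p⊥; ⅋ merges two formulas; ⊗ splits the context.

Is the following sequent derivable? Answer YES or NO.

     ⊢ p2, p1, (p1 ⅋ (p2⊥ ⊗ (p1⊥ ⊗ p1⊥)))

Proof tree:
[⅋]  ⊢ p2, p1, (p1 ⅋ (p2⊥ ⊗ (p1⊥ ⊗ p1⊥)))
  [⊗]  ⊢ p2, p1, p1, (p2⊥ ⊗ (p1⊥ ⊗ p1⊥))
    [Ax]  ⊢ p2, p2⊥
    [⊗]  ⊢ p1, p1, (p1⊥ ⊗ p1⊥)
      [Ax]  ⊢ p1, p1⊥
      [Ax]  ⊢ p1, p1⊥

Result: YES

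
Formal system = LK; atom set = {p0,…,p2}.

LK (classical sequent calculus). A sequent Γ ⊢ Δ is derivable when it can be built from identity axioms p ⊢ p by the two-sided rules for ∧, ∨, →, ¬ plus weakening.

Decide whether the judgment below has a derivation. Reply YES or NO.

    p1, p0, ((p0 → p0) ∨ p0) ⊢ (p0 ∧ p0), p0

Derivation trace:
[∨L] p1, p0, ((p0 → p0) ∨ p0) ⊢ (p0 ∧ p0), p0
  [→L] p1, p0, (p0 → p0) ⊢ (p0 ∧ p0), p0
    [WL] p0, p1 ⊢ p0
      [Ax] p0 ⊢ p0
    [∧R] p0 ⊢ p0, (p0 ∧ p0)
      [WR] p0 ⊢ p0, p0
        [Ax] p0 ⊢ p0
      [Ax] p0 ⊢ p0
  [Ax] p0 ⊢ p0

Result: YES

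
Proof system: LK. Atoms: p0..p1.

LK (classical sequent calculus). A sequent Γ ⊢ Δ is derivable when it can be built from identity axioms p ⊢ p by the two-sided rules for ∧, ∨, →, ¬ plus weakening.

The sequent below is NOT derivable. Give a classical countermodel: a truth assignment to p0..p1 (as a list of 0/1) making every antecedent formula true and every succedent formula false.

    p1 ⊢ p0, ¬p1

Enumerate valuations to refute Γ ⊢ Δ:
  v=00: Γ:[p1=F] Δ:[p0=F, ¬p1=T] refutes=False
  v=01: Γ:[p1=T] Δ:[p0=F, ¬p1=F] refutes=True  ← countermodel

Result: [0, 1]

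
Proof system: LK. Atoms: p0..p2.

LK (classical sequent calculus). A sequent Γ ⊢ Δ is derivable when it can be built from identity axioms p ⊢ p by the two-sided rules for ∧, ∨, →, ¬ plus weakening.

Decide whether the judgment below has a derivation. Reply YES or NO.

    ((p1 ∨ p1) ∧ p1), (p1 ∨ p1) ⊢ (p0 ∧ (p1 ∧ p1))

Enumerate valuations to refute Γ ⊢ Δ:
  v=000: Γ:[((p1 ∨ p1) ∧ p1)=F, (p1 ∨ p1)=F] Δ:[(p0 ∧ (p1 ∧ p1))=F] refutes=False
  v=001: Γ:[((p1 ∨ p1) ∧ p1)=F, (p1 ∨ p1)=F] Δ:[(p0 ∧ (p1 ∧ p1))=F] refutes=False
  v=010: Γ:[((p1 ∨ p1) ∧ p1)=T, (p1 ∨ p1)=T] Δ:[(p0 ∧ (p1 ∧ p1))=F] refutes=True  ← countermodel

Result: NO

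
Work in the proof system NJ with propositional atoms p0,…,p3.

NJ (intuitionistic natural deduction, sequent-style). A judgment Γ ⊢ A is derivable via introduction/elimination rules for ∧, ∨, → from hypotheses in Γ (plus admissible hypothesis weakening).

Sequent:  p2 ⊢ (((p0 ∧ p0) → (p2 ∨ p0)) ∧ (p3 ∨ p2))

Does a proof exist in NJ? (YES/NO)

Proof tree:
[∧I] p2 ⊢ (((p0 ∧ p0) → (p2 ∨ p0)) ∧ (p3 ∨ p2))
  [→I] p2 ⊢ ((p0 ∧ p0) → (p2 ∨ p0))
    [∨I₁] p2, (p0 ∧ p0) ⊢ (p2 ∨ p0)
      [Wk] p2, (p0 ∧ p0) ⊢ p2
        [Ax] p2 ⊢ p2
  [∨I₂] p2 ⊢ (p3 ∨ p2)
    [Ax] p2 ⊢ p2

Result: YES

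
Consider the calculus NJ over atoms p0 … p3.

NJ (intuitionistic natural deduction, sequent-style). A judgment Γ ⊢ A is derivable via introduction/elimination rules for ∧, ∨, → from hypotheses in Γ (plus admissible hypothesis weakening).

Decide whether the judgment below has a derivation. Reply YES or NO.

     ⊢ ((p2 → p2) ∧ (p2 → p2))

Derivation (root first):
[∧I]  ⊢ ((p2 → p2) ∧ (p2 → p2))
  [→I]  ⊢ (p2 → p2)
    [Ax] p2 ⊢ p2
  [→I]  ⊢ (p2 → p2)
    [Ax] p2 ⊢ p2

Result: YES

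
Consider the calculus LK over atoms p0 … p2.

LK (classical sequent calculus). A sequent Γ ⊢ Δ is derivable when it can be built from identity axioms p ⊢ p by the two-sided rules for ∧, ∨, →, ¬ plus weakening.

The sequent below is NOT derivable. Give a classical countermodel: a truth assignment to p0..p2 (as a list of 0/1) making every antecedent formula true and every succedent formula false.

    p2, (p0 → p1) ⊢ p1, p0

Enumerate valuations to refute Γ ⊢ Δ:
  v=000: Γ:[p2=F, (p0 → p1)=T] Δ:[p1=F, p0=F] refutes=False
  v=001: Γ:[p2=T, (p0 → p1)=T] Δ:[p1=F, p0=F] refutes=True  ← countermodel

Result: [0, 0, 1]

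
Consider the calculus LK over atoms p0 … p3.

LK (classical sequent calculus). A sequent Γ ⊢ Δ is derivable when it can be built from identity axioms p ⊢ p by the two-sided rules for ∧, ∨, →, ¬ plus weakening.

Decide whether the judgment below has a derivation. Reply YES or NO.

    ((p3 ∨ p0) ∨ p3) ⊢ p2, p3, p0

Proof tree:
[∨L] ((p3 ∨ p0) ∨ p3) ⊢ p2, p3, p0
  [WR] (p3 ∨ p0) ⊢ p3, p0, p2
    [∨L] (p3 ∨ p0) ⊢ p3, p0
      [Ax] p3 ⊢ p3
      [Ax] p0 ⊢ p0
  [Ax] p3 ⊢ p3

Result: YES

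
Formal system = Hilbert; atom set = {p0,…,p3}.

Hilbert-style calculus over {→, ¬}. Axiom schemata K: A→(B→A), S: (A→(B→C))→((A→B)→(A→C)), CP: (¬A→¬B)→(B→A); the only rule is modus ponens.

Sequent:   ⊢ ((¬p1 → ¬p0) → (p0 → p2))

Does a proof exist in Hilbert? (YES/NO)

Truth-table refutation:
  v=0000: Γ:[] Δ:[((¬p1 → ¬p0) → (p0 → p2))=T] refutes=False
  v=0001: Γ:[] Δ:[((¬p1 → ¬p0) → (p0 → p2))=T] refutes=False
  v=0010: Γ:[] Δ:[((¬p1 → ¬p0) → (p0 → p2))=T] refutes=False
  v=0011: Γ:[] Δ:[((¬p1 → ¬p0) → (p0 → p2))=T] refutes=False
  v=0100: Γ:[] Δ:[((¬p1 → ¬p0) → (p0 → p2))=T] refutes=False
  v=0101: Γ:[] Δ:[((¬p1 → ¬p0) → (p0 → p2))=T] refutes=False
  v=0110: Γ:[] Δ:[((¬p1 → ¬p0) → (p0 → p2))=T] refutes=False
  v=0111: Γ:[] Δ:[((¬p1 → ¬p0) → (p0 → p2))=T] refutes=False
  v=1000: Γ:[] Δ:[((¬p1 → ¬p0) → (p0 → p2))=T] refutes=False
  v=1001: Γ:[] Δ:[((¬p1 → ¬p0) → (p0 → p2))=T] refutes=False
  v=1010: Γ:[] Δ:[((¬p1 → ¬p0) → (p0 → p2))=T] refutes=False
  v=1011: Γ:[] Δ:[((¬p1 → ¬p0) → (p0 → p2))=T] refutes=False
  v=1100: Γ:[] Δ:[((¬p1 → ¬p0) → (p0 → p2))=F] refutes=True  ← countermodel

Result: NO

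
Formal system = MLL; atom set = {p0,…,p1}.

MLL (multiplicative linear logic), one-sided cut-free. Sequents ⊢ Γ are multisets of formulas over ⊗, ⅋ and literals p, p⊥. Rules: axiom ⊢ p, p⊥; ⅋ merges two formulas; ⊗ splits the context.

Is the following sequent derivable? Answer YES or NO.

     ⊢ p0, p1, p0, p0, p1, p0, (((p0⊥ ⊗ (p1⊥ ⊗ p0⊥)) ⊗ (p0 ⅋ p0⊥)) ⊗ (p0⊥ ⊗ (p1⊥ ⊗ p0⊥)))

Derivation (root first):
[⊗]  ⊢ p0, p1, p0, p0, p1, p0, (((p0⊥ ⊗ (p1⊥ ⊗ p0⊥)) ⊗ (p0 ⅋ p0⊥)) ⊗ (p0⊥ ⊗ (p1⊥ ⊗ p0⊥)))
  [⊗]  ⊢ p0, p1, p0, ((p0⊥ ⊗ (p1⊥ ⊗ p0⊥)) ⊗ (p0 ⅋ p0⊥))
    [⊗]  ⊢ p0, p1, p0, (p0⊥ ⊗ (p1⊥ ⊗ p0⊥))
      [Ax]  ⊢ p0, p0⊥
      [⊗]  ⊢ p1, p0, (p1⊥ ⊗ p0⊥)
        [Ax]  ⊢ p1, p1⊥
        [Ax]  ⊢ p0, p0⊥
    [⅋]  ⊢ (p0 ⅋ p0⊥)
      [Ax]  ⊢ p0, p0⊥
  [⊗]  ⊢ p0, p1, p0, (p0⊥ ⊗ (p1⊥ ⊗ p0⊥))
    [Ax]  ⊢ p0, p0⊥
    [⊗]  ⊢ p1, p0, (p1⊥ ⊗ p0⊥)
      [Ax]  ⊢ p1, p1⊥
      [Ax]  ⊢ p0, p0⊥

Result: YES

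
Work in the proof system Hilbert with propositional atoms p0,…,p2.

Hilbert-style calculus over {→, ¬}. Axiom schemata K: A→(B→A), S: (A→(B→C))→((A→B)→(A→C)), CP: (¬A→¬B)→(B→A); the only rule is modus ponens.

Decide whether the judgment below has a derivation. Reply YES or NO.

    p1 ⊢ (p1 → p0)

Search for a countermodel by truth-table:
  v=000: Γ:[p1=F] Δ:[(p1 → p0)=T] refutes=False
  v=001: Γ:[p1=F] Δ:[(p1 → p0)=T] refutes=False
  v=010: Γ:[p1=T] Δ:[(p1 → p0)=F] refutes=True  ← countermodel

Result: NO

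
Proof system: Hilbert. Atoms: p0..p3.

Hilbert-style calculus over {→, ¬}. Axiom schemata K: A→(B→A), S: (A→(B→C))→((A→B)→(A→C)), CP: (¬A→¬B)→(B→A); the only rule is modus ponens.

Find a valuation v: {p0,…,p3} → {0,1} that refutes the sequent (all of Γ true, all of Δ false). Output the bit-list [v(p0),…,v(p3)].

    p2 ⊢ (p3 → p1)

Search for a countermodel by truth-table:
  v=0000: Γ:[p2=F] Δ:[(p3 → p1)=T] refutes=False
  v=0001: Γ:[p2=F] Δ:[(p3 → p1)=F] refutes=False
  v=0010: Γ:[p2=T] Δ:[(p3 → p1)=T] refutes=False
  v=0011: Γ:[p2=T] Δ:[(p3 → p1)=F] refutes=True  ← countermodel

Result: [0, 0, 1, 1]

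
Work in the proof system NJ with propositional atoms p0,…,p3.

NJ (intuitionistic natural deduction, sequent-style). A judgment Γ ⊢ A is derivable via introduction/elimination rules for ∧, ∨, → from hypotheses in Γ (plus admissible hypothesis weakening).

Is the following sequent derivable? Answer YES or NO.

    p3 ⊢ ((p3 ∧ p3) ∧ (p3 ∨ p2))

Derivation trace:
[∧I] p3 ⊢ ((p3 ∧ p3) ∧ (p3 ∨ p2))
  [∧I] p3 ⊢ (p3 ∧ p3)
    [Ax] p3 ⊢ p3
    [Ax] p3 ⊢ p3
  [∨I₁] p3 ⊢ (p3 ∨ p2)
    [Ax] p3 ⊢ p3

Result: YES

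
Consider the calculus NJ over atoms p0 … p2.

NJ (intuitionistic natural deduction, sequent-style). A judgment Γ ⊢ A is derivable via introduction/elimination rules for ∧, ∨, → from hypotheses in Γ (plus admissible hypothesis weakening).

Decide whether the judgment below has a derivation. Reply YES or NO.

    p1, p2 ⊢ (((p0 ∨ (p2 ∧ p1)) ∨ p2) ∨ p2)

Proof tree:
[∨I₁] p1, p2 ⊢ (((p0 ∨ (p2 ∧ p1)) ∨ p2) ∨ p2)
  [∨I₁] p1, p2 ⊢ ((p0 ∨ (p2 ∧ p1)) ∨ p2)
    [∨I₂] p1, p2 ⊢ (p0 ∨ (p2 ∧ p1))
      [∧I] p1, p2 ⊢ (p2 ∧ p1)
        [Ax] p2 ⊢ p2
        [Ax] p1 ⊢ p1

Result: YES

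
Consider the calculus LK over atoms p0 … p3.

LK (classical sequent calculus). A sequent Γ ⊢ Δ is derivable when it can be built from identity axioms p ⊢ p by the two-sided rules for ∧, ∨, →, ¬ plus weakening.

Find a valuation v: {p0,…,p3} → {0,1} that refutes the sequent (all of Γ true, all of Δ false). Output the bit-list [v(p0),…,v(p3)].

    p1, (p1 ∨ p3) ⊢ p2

Search for a countermodel by truth-table:
  v=0000: Γ:[p1=F, (p1 ∨ p3)=F] Δ:[p2=F] refutes=False
  v=0001: Γ:[p1=F, (p1 ∨ p3)=T] Δ:[p2=F] refutes=False
  v=0010: Γ:[p1=F, (p1 ∨ p3)=F] Δ:[p2=T] refutes=False
  v=0011: Γ:[p1=F, (p1 ∨ p3)=T] Δ:[p2=T] refutes=False
  v=0100: Γ:[p1=T, (p1 ∨ p3)=T] Δ:[p2=F] refutes=True  ← countermodel

Result: [0, 1, 0, 0]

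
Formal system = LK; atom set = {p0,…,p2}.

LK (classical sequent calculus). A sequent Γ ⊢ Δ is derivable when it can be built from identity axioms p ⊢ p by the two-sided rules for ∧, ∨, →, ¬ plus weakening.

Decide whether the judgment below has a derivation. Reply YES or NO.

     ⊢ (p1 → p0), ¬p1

Truth-table refutation:
  v=000: Γ:[] Δ:[(p1 → p0)=T, ¬p1=T] refutes=False
  v=001: Γ:[] Δ:[(p1 → p0)=T, ¬p1=T] refutes=False
  v=010: Γ:[] Δ:[(p1 → p0)=F, ¬p1=F] refutes=True  ← countermodel

Result: NO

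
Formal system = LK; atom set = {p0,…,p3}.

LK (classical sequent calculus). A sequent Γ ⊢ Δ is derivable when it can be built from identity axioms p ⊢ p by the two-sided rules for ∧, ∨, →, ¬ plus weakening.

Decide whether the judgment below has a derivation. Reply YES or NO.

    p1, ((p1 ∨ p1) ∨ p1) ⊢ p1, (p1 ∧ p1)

Derivation trace:
[∨L] p1, ((p1 ∨ p1) ∨ p1) ⊢ p1, (p1 ∧ p1)
  [∧R] p1, (p1 ∨ p1) ⊢ (p1 ∧ p1)
    [∨L] (p1 ∨ p1) ⊢ p1
      [Ax] p1 ⊢ p1
      [Ax] p1 ⊢ p1
    [Ax] p1 ⊢ p1
  [Ax] p1 ⊢ p1

Result: YES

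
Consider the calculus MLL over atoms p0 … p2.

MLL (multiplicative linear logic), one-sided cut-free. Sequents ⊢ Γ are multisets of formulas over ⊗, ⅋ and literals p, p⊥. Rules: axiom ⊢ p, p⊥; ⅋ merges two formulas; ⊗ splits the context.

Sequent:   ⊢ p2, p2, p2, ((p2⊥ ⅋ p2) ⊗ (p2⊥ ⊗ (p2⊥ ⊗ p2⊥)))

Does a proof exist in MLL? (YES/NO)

Derivation trace:
[⊗]  ⊢ p2, p2, p2, ((p2⊥ ⅋ p2) ⊗ (p2⊥ ⊗ (p2⊥ ⊗ p2⊥)))
  [⅋]  ⊢ (p2⊥ ⅋ p2)
    [Ax]  ⊢ p2, p2⊥
  [⊗]  ⊢ p2, p2, p2, (p2⊥ ⊗ (p2⊥ ⊗ p2⊥))
    [Ax]  ⊢ p2, p2⊥
    [⊗]  ⊢ p2, p2, (p2⊥ ⊗ p2⊥)
      [Ax]  ⊢ p2, p2⊥
      [Ax]  ⊢ p2, p2⊥

Result: YES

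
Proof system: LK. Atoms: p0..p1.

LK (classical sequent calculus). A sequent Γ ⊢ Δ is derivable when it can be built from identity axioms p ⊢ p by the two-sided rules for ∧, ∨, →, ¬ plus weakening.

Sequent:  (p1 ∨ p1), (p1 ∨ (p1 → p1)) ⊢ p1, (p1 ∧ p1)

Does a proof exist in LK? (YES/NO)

Derivation trace:
[∨L] (p1 ∨ p1), (p1 ∨ (p1 → p1)) ⊢ p1, (p1 ∧ p1)
  [Ax] p1 ⊢ p1
  [→L] (p1 ∨ p1), (p1 → p1) ⊢ (p1 ∧ p1)
    [∨L] (p1 ∨ p1) ⊢ p1
      [Ax] p1 ⊢ p1
      [Ax] p1 ⊢ p1
    [∧R] p1 ⊢ (p1 ∧ p1)
      [Ax] p1 ⊢ p1
      [Ax] p1 ⊢ p1

Result: YES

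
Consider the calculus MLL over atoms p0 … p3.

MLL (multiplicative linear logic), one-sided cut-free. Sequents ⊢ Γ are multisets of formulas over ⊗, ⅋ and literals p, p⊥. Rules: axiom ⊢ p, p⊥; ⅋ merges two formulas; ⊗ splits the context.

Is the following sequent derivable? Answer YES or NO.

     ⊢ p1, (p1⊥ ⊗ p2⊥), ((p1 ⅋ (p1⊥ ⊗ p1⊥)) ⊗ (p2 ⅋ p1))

Derivation (root first):
[⊗]  ⊢ p1, (p1⊥ ⊗ p2⊥), ((p1 ⅋ (p1⊥ ⊗ p1⊥)) ⊗ (p2 ⅋ p1))
  [⅋]  ⊢ p1, (p1 ⅋ (p1⊥ ⊗ p1⊥))
    [⊗]  ⊢ p1, p1, (p1⊥ ⊗ p1⊥)
      [Ax]  ⊢ p1, p1⊥
      [Ax]  ⊢ p1, p1⊥
  [⅋]  ⊢ (p1⊥ ⊗ p2⊥), (p2 ⅋ p1)
    [⊗]  ⊢ p1, p2, (p1⊥ ⊗ p2⊥)
      [Ax]  ⊢ p1, p1⊥
      [Ax]  ⊢ p2, p2⊥

Result: YES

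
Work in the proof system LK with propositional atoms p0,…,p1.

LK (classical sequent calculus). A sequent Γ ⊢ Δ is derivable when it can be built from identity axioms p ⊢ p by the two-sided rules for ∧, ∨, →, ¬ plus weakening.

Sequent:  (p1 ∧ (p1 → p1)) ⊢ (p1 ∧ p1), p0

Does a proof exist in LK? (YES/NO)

Proof tree:
[∧L] (p1 ∧ (p1 → p1)) ⊢ (p1 ∧ p1), p0
  [WR] p1, (p1 → p1) ⊢ (p1 ∧ p1), p0
    [∧R] p1, (p1 → p1) ⊢ (p1 ∧ p1)
      [→L] p1, (p1 → p1) ⊢ p1
        [Ax] p1 ⊢ p1
        [Ax] p1 ⊢ p1
      [→L] p1, (p1 → p1) ⊢ p1
        [Ax] p1 ⊢ p1
        [Ax] p1 ⊢ p1

Result: YES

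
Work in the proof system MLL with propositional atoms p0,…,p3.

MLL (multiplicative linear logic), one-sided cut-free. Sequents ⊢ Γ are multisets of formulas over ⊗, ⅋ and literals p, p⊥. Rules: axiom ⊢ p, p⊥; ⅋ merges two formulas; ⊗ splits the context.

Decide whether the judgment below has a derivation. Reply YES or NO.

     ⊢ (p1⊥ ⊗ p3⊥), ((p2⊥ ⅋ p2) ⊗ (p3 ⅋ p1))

Derivation (root first):
[⊗]  ⊢ (p1⊥ ⊗ p3⊥), ((p2⊥ ⅋ p2) ⊗ (p3 ⅋ p1))
  [⅋]  ⊢ (p2⊥ ⅋ p2)
    [Ax]  ⊢ p2, p2⊥
  [⅋]  ⊢ (p1⊥ ⊗ p3⊥), (p3 ⅋ p1)
    [⊗]  ⊢ p1, p3, (p1⊥ ⊗ p3⊥)
      [Ax]  ⊢ p1, p1⊥
      [Ax]  ⊢ p3, p3⊥

Result: YES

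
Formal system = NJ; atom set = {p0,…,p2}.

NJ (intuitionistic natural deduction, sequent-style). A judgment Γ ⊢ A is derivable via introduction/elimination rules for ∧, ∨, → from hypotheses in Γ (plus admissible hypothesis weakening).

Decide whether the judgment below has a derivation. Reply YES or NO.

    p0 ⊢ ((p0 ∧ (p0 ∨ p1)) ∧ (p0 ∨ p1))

Derivation (root first):
[∧I] p0 ⊢ ((p0 ∧ (p0 ∨ p1)) ∧ (p0 ∨ p1))
  [∧I] p0 ⊢ (p0 ∧ (p0 ∨ p1))
    [Ax] p0 ⊢ p0
    [∨I₁] p0 ⊢ (p0 ∨ p1)
      [Ax] p0 ⊢ p0
  [∨I₁] p0 ⊢ (p0 ∨ p1)
    [Ax] p0 ⊢ p0

Result: YES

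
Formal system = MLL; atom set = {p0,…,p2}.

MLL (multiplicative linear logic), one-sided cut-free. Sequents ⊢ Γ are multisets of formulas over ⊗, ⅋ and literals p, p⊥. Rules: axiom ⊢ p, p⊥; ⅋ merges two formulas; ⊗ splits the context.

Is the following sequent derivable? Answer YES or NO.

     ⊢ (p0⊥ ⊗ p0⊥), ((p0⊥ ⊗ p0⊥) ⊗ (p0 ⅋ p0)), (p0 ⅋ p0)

Derivation trace:
[⅋]  ⊢ (p0⊥ ⊗ p0⊥), ((p0⊥ ⊗ p0⊥) ⊗ (p0 ⅋ p0)), (p0 ⅋ p0)
  [⊗]  ⊢ p0, p0, (p0⊥ ⊗ p0⊥), ((p0⊥ ⊗ p0⊥) ⊗ (p0 ⅋ p0))
    [⊗]  ⊢ p0, p0, (p0⊥ ⊗ p0⊥)
      [Ax]  ⊢ p0, p0⊥
      [Ax]  ⊢ p0, p0⊥
    [⅋]  ⊢ (p0⊥ ⊗ p0⊥), (p0 ⅋ p0)
      [⊗]  ⊢ p0, p0, (p0⊥ ⊗ p0⊥)
        [Ax]  ⊢ p0, p0⊥
        [Ax]  ⊢ p0, p0⊥

Result: YES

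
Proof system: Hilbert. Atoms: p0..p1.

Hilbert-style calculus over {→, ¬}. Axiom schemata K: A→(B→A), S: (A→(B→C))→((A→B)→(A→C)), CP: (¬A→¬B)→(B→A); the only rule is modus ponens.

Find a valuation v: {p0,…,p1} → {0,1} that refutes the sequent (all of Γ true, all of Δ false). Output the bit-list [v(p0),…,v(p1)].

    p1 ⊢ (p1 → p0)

Enumerate valuations to refute Γ ⊢ Δ:
  v=00: Γ:[p1=F] Δ:[(p1 → p0)=T] refutes=False
  v=01: Γ:[p1=T] Δ:[(p1 → p0)=F] refutes=True  ← countermodel

Result: [0, 1]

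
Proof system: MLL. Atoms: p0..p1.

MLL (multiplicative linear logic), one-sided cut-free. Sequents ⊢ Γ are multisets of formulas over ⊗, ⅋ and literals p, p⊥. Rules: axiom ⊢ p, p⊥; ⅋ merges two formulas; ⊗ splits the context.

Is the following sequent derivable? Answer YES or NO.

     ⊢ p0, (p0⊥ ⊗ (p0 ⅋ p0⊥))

Proof tree:
[⊗]  ⊢ p0, (p0⊥ ⊗ (p0 ⅋ p0⊥))
  [Ax]  ⊢ p0, p0⊥
  [⅋]  ⊢ (p0 ⅋ p0⊥)
    [Ax]  ⊢ p0, p0⊥

Result: YES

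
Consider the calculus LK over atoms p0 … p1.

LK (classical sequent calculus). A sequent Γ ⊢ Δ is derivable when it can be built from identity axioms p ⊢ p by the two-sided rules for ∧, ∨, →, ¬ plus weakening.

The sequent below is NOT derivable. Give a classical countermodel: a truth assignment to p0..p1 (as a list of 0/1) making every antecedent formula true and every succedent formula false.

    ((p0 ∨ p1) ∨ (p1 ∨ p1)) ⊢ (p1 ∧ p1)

Truth-table refutation:
  v=00: Γ:[((p0 ∨ p1) ∨ (p1 ∨ p1))=F] Δ:[(p1 ∧ p1)=F] refutes=False
  v=01: Γ:[((p0 ∨ p1) ∨ (p1 ∨ p1))=T] Δ:[(p1 ∧ p1)=T] refutes=False
  v=10: Γ:[((p0 ∨ p1) ∨ (p1 ∨ p1))=T] Δ:[(p1 ∧ p1)=F] refutes=True  ← countermodel

Result: [1, 0]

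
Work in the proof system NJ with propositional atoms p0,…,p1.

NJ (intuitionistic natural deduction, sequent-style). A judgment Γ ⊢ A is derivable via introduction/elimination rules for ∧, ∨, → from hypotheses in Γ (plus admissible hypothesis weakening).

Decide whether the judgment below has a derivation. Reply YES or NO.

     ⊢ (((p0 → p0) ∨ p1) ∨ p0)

Derivation trace:
[∨I₁]  ⊢ (((p0 → p0) ∨ p1) ∨ p0)
  [∨I₁]  ⊢ ((p0 → p0) ∨ p1)
    [→I]  ⊢ (p0 → p0)
      [Ax] p0 ⊢ p0

Result: YES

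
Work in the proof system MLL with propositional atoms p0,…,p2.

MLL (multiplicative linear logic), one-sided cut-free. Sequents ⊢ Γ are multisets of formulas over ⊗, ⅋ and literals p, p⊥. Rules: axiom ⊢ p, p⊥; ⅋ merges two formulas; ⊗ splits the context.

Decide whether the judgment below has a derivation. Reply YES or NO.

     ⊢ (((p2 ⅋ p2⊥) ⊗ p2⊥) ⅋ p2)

Derivation (root first):
[⅋]  ⊢ (((p2 ⅋ p2⊥) ⊗ p2⊥) ⅋ p2)
  [⊗]  ⊢ p2, ((p2 ⅋ p2⊥) ⊗ p2⊥)
    [⅋]  ⊢ (p2 ⅋ p2⊥)
      [Ax]  ⊢ p2, p2⊥
    [Ax]  ⊢ p2, p2⊥

Result: YES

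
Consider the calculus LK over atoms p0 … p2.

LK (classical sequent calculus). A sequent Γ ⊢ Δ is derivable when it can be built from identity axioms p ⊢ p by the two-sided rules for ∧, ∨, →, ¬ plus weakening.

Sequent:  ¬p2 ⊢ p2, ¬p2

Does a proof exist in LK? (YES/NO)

Derivation (root first):
[¬L] ¬p2 ⊢ p2, ¬p2
  [¬R]  ⊢ p2, p2, ¬p2
    [WR] p2 ⊢ p2, p2
      [Ax] p2 ⊢ p2

Result: YES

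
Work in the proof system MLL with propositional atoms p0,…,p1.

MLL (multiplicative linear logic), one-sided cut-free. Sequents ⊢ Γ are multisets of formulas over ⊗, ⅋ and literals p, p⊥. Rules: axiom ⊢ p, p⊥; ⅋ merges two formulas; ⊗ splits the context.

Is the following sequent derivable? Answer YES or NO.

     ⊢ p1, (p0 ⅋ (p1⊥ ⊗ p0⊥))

Derivation (root first):
[⅋]  ⊢ p1, (p0 ⅋ (p1⊥ ⊗ p0⊥))
  [⊗]  ⊢ p1, p0, (p1⊥ ⊗ p0⊥)
    [Ax]  ⊢ p1, p1⊥
    [Ax]  ⊢ p0, p0⊥

Result: YES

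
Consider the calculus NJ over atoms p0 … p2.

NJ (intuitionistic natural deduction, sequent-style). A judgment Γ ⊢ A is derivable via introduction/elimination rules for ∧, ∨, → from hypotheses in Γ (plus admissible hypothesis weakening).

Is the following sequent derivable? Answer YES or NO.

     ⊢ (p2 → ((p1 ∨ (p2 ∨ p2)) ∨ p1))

Derivation trace:
[→I]  ⊢ (p2 → ((p1 ∨ (p2 ∨ p2)) ∨ p1))
  [∨I₁] p2 ⊢ ((p1 ∨ (p2 ∨ p2)) ∨ p1)
    [∨I₂] p2 ⊢ (p1 ∨ (p2 ∨ p2))
      [∨I₁] p2 ⊢ (p2 ∨ p2)
        [Ax] p2 ⊢ p2

Result: YES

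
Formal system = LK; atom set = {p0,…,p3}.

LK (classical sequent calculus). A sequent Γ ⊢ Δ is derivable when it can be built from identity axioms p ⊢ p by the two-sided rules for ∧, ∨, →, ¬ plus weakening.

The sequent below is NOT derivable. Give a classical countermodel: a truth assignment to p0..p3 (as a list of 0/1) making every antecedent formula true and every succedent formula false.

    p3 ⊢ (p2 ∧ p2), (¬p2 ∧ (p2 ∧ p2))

Truth-table refutation:
  v=0000: Γ:[p3=F] Δ:[(p2 ∧ p2)=F, (¬p2 ∧ (p2 ∧ p2))=F] refutes=False
  v=0001: Γ:[p3=T] Δ:[(p2 ∧ p2)=F, (¬p2 ∧ (p2 ∧ p2))=F] refutes=True  ← countermodel

Result: [0, 0, 0, 1]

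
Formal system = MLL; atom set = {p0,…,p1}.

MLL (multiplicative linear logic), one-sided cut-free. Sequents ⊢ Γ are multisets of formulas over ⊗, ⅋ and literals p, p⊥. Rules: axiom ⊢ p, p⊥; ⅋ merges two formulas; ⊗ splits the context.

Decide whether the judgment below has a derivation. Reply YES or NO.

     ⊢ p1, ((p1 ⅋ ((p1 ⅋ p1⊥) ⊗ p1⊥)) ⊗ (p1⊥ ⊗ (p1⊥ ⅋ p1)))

Derivation trace:
[⊗]  ⊢ p1, ((p1 ⅋ ((p1 ⅋ p1⊥) ⊗ p1⊥)) ⊗ (p1⊥ ⊗ (p1⊥ ⅋ p1)))
  [⅋]  ⊢ (p1 ⅋ ((p1 ⅋ p1⊥) ⊗ p1⊥))
    [⊗]  ⊢ p1, ((p1 ⅋ p1⊥) ⊗ p1⊥)
      [⅋]  ⊢ (p1 ⅋ p1⊥)
        [Ax]  ⊢ p1, p1⊥
      [Ax]  ⊢ p1, p1⊥
  [⊗]  ⊢ p1, (p1⊥ ⊗ (p1⊥ ⅋ p1))
    [Ax]  ⊢ p1, p1⊥
    [⅋]  ⊢ (p1⊥ ⅋ p1)
      [Ax]  ⊢ p1, p1⊥

Result: YES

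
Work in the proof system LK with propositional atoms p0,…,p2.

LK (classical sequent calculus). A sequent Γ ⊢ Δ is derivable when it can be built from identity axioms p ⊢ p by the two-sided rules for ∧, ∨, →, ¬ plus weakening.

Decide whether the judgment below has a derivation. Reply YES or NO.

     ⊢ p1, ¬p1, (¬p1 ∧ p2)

Derivation trace:
[∧R]  ⊢ p1, ¬p1, (¬p1 ∧ p2)
  [¬R]  ⊢ p1, ¬p1
    [Ax] p1 ⊢ p1
  [WR]  ⊢ p1, ¬p1, p2
    [¬R]  ⊢ p1, ¬p1
      [Ax] p1 ⊢ p1

Result: YES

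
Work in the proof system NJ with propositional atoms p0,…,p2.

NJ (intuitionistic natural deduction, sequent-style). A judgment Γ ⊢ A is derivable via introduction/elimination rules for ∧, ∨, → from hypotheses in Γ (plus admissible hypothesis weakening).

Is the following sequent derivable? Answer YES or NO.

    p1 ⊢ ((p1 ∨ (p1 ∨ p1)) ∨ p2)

Derivation trace:
[∨I₁] p1 ⊢ ((p1 ∨ (p1 ∨ p1)) ∨ p2)
  [∨I₂] p1 ⊢ (p1 ∨ (p1 ∨ p1))
    [∨I₁] p1 ⊢ (p1 ∨ p1)
      [Ax] p1 ⊢ p1

Result: YES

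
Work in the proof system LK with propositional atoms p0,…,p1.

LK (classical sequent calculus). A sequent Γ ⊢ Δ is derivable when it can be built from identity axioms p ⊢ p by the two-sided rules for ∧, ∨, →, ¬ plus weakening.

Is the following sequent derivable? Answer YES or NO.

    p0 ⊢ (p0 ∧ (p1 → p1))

Derivation trace:
[∧R] p0 ⊢ (p0 ∧ (p1 → p1))
  [Ax] p0 ⊢ p0
  [WL] p0 ⊢ (p1 → p1)
    [→R]  ⊢ (p1 → p1)
      [Ax] p1 ⊢ p1

Result: YES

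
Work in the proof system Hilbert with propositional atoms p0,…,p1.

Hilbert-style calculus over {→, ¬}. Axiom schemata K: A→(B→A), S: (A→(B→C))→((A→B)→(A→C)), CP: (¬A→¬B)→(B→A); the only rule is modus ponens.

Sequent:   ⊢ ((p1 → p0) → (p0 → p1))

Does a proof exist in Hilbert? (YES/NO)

Truth-table refutation:
  v=00: Γ:[] Δ:[((p1 → p0) → (p0 → p1))=T] refutes=False
  v=01: Γ:[] Δ:[((p1 → p0) → (p0 → p1))=T] refutes=False
  v=10: Γ:[] Δ:[((p1 → p0) → (p0 → p1))=F] refutes=True  ← countermodel

Result: NO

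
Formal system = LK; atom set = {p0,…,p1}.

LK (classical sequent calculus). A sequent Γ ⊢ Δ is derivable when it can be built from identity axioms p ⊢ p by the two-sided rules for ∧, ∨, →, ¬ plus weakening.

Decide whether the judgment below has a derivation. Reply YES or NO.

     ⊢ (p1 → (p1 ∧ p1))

Derivation trace:
[→R]  ⊢ (p1 → (p1 ∧ p1))
  [∧R] p1 ⊢ (p1 ∧ p1)
    [Ax] p1 ⊢ p1
    [Ax] p1 ⊢ p1

Result: YES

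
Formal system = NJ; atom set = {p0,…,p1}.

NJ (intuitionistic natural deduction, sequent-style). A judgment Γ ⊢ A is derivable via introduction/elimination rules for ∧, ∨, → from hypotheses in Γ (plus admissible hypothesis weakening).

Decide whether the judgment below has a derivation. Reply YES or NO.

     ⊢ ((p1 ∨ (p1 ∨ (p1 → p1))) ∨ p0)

Derivation (root first):
[∨I₁]  ⊢ ((p1 ∨ (p1 ∨ (p1 → p1))) ∨ p0)
  [∨I₂]  ⊢ (p1 ∨ (p1 ∨ (p1 → p1)))
    [∨I₂]  ⊢ (p1 ∨ (p1 → p1))
      [→I]  ⊢ (p1 → p1)
        [Ax] p1 ⊢ p1

Result: YES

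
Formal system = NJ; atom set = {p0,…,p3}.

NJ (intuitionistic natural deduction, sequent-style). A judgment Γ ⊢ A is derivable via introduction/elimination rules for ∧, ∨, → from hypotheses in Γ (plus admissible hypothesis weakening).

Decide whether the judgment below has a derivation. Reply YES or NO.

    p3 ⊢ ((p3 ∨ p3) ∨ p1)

Proof tree:
[∨I₁] p3 ⊢ ((p3 ∨ p3) ∨ p1)
  [∨I₁] p3 ⊢ (p3 ∨ p3)
    [Ax] p3 ⊢ p3

Result: YES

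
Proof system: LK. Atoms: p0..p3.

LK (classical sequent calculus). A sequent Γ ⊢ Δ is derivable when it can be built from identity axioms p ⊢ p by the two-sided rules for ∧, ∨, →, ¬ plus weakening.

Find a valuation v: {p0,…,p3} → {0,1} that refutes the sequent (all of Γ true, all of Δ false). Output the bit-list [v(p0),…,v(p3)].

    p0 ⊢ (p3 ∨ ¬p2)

Search for a countermodel by truth-table:
  v=0000: Γ:[p0=F] Δ:[(p3 ∨ ¬p2)=T] refutes=False
  v=0001: Γ:[p0=F] Δ:[(p3 ∨ ¬p2)=T] refutes=False
  v=0010: Γ:[p0=F] Δ:[(p3 ∨ ¬p2)=F] refutes=False
  v=0011: Γ:[p0=F] Δ:[(p3 ∨ ¬p2)=T] refutes=False
  v=0100: Γ:[p0=F] Δ:[(p3 ∨ ¬p2)=T] refutes=False
  v=0101: Γ:[p0=F] Δ:[(p3 ∨ ¬p2)=T] refutes=False
  v=0110: Γ:[p0=F] Δ:[(p3 ∨ ¬p2)=F] refutes=False
  v=0111: Γ:[p0=F] Δ:[(p3 ∨ ¬p2)=T] refutes=False
  v=1000: Γ:[p0=T] Δ:[(p3 ∨ ¬p2)=T] refutes=False
  v=1001: Γ:[p0=T] Δ:[(p3 ∨ ¬p2)=T] refutes=False
  v=1010: Γ:[p0=T] Δ:[(p3 ∨ ¬p2)=F] refutes=True  ← countermodel

Result: [1, 0, 1, 0]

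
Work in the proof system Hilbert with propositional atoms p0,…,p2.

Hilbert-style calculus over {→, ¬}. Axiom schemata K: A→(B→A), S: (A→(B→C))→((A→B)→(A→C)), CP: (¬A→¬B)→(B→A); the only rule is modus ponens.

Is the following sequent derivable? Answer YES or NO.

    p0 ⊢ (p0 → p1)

Truth-table refutation:
  v=000: Γ:[p0=F] Δ:[(p0 → p1)=T] refutes=False
  v=001: Γ:[p0=F] Δ:[(p0 → p1)=T] refutes=False
  v=010: Γ:[p0=F] Δ:[(p0 → p1)=T] refutes=False
  v=011: Γ:[p0=F] Δ:[(p0 → p1)=T] refutes=False
  v=100: Γ:[p0=T] Δ:[(p0 → p1)=F] refutes=True  ← countermodel

Result: NO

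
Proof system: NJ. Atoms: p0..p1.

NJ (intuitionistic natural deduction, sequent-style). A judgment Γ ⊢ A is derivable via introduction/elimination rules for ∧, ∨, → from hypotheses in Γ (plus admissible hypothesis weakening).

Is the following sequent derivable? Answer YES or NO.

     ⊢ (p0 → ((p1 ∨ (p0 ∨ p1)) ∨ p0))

Derivation trace:
[→I]  ⊢ (p0 → ((p1 ∨ (p0 ∨ p1)) ∨ p0))
  [∨I₁] p0 ⊢ ((p1 ∨ (p0 ∨ p1)) ∨ p0)
    [∨I₂] p0 ⊢ (p1 ∨ (p0 ∨ p1))
      [∨I₁] p0 ⊢ (p0 ∨ p1)
        [Ax] p0 ⊢ p0

Result: YES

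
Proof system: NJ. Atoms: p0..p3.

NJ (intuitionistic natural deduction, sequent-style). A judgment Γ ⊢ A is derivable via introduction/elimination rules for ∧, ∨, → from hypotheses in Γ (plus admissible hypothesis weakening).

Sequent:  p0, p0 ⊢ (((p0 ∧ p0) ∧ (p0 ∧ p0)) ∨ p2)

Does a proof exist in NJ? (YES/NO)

Derivation trace:
[Wk] p0, p0 ⊢ (((p0 ∧ p0) ∧ (p0 ∧ p0)) ∨ p2)
  [∨I₁] p0 ⊢ (((p0 ∧ p0) ∧ (p0 ∧ p0)) ∨ p2)
    [∧I] p0 ⊢ ((p0 ∧ p0) ∧ (p0 ∧ p0))
      [∧I] p0 ⊢ (p0 ∧ p0)
        [Ax] p0 ⊢ p0
        [Ax] p0 ⊢ p0
      [∧I] p0 ⊢ (p0 ∧ p0)
        [Ax] p0 ⊢ p0
        [Ax] p0 ⊢ p0

Result: YES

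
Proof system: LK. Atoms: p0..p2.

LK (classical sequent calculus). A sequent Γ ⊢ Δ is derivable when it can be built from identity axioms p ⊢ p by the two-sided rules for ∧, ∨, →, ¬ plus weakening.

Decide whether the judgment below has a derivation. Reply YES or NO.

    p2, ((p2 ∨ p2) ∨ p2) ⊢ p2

Proof tree:
[∨L] p2, ((p2 ∨ p2) ∨ p2) ⊢ p2
  [∨L] p2, (p2 ∨ p2) ⊢ p2
    [Ax] p2 ⊢ p2
    [WL] p2, p2, p2 ⊢ p2
      [WL] p2, p2 ⊢ p2
        [Ax] p2 ⊢ p2
  [WL] p2, p2, p2 ⊢ p2
    [WL] p2, p2 ⊢ p2
      [Ax] p2 ⊢ p2

Result: YES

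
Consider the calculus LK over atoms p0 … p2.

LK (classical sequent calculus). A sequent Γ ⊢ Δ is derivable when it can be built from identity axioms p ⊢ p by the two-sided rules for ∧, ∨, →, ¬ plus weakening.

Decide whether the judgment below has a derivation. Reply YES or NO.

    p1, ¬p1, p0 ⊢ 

Proof tree:
[WL] p1, ¬p1, p0 ⊢ 
  [¬L] p1, ¬p1 ⊢ 
    [Ax] p1 ⊢ p1

Result: YES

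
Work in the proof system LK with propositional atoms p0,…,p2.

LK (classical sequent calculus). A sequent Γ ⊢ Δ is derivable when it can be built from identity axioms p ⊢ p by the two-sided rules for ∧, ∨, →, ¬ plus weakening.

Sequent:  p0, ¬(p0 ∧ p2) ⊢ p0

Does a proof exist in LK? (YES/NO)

Derivation (root first):
[¬L] p0, ¬(p0 ∧ p2) ⊢ p0
  [∧R] p0 ⊢ p0, (p0 ∧ p2)
    [Ax] p0 ⊢ p0
    [WR] p0 ⊢ p0, p2
      [Ax] p0 ⊢ p0

Result: YES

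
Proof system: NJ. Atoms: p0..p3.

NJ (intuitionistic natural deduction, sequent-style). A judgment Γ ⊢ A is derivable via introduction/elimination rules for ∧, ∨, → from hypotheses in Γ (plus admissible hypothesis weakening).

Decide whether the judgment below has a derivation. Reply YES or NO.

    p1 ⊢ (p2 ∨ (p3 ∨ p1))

Proof tree:
[∨I₂] p1 ⊢ (p2 ∨ (p3 ∨ p1))
  [∨I₂] p1 ⊢ (p3 ∨ p1)
    [Ax] p1 ⊢ p1

Result: YES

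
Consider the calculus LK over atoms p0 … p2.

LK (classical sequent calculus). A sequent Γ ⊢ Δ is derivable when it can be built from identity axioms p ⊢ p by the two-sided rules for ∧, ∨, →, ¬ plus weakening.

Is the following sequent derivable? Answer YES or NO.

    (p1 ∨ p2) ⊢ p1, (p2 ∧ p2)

Proof tree:
[∨L] (p1 ∨ p2) ⊢ p1, (p2 ∧ p2)
  [Ax] p1 ⊢ p1
  [∧R] p2 ⊢ (p2 ∧ p2)
    [Ax] p2 ⊢ p2
    [Ax] p2 ⊢ p2

Result: YES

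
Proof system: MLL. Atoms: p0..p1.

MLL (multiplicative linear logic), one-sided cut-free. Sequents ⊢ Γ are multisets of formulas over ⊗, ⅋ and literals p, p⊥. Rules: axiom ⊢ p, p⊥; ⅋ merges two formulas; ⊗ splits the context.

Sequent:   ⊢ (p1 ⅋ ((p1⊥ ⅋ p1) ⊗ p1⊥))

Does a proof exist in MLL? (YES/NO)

Derivation (root first):
[⅋]  ⊢ (p1 ⅋ ((p1⊥ ⅋ p1) ⊗ p1⊥))
  [⊗]  ⊢ p1, ((p1⊥ ⅋ p1) ⊗ p1⊥)
    [⅋]  ⊢ (p1⊥ ⅋ p1)
      [Ax]  ⊢ p1, p1⊥
    [Ax]  ⊢ p1, p1⊥

Result: YES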